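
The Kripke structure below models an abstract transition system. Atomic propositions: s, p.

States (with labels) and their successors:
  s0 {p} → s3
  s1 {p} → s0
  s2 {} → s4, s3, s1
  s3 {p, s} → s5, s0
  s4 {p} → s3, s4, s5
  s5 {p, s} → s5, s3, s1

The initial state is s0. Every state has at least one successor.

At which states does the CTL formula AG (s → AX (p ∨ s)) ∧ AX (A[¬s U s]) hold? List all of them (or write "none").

{s0, s1, s3, s5}

States satisfying s → AX (p ∨ s): {s0, s1, s2, s3, s4, s5}.
States satisfying AG (s → AX (p ∨ s)): {s0, s1, s2, s3, s4, s5}.
States satisfying A[¬s U s]: {s0, s1, s3, s5}.
States satisfying AX (A[¬s U s]): {s0, s1, s3, s5}.
States satisfying AG (s → AX (p ∨ s)) ∧ AX (A[¬s U s]): {s0, s1, s3, s5}.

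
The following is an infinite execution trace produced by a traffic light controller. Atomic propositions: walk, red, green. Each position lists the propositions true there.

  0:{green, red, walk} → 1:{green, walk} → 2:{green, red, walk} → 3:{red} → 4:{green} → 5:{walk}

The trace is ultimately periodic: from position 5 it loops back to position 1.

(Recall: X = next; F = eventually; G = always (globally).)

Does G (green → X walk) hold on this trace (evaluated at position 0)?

green → X walk must hold at every position from 0 onward. It fails at position 2, so G (green → X walk) is false.
Positions where green holds: 0, 1, 2, 4.
Check X walk at each: 0→ok, 1→ok, 2→fails, 4→ok.

Does not hold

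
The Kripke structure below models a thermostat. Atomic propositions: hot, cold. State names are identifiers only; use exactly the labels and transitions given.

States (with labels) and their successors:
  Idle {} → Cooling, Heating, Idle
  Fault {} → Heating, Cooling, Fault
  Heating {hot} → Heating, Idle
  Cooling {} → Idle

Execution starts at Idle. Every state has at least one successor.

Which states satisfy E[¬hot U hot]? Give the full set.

States satisfying ¬hot: {Idle, Fault, Cooling}.
States satisfying hot: {Heating}.
States satisfying E[¬hot U hot]: {Idle, Fault, Heating, Cooling}.

{Idle, Fault, Heating, Cooling}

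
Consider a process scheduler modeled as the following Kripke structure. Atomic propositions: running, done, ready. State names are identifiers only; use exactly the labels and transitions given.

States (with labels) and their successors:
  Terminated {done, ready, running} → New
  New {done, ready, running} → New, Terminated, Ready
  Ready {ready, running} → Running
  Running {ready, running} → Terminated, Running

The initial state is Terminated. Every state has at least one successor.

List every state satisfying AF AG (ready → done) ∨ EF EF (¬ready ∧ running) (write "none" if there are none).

States satisfying AG (ready → done): ∅.
States satisfying AF AG (ready → done): ∅.
States satisfying EF (¬ready ∧ running): ∅.
States satisfying EF EF (¬ready ∧ running): ∅.
States satisfying AF AG (ready → done) ∨ EF EF (¬ready ∧ running): ∅.

none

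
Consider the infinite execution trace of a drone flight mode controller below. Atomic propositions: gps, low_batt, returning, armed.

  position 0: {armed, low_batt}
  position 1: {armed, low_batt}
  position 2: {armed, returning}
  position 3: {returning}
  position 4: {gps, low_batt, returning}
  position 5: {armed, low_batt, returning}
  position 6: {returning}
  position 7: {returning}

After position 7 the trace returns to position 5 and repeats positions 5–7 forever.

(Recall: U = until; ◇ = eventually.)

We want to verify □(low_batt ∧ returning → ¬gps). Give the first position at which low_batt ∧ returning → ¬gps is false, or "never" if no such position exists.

Check low_batt ∧ returning → ¬gps at each position in order: 0 ✓, 1 ✓, 2 ✓, 3 ✓.
At position 4 the labels are {gps, low_batt, returning}, so low_batt ∧ returning → ¬gps is false there. This is the first violation.

4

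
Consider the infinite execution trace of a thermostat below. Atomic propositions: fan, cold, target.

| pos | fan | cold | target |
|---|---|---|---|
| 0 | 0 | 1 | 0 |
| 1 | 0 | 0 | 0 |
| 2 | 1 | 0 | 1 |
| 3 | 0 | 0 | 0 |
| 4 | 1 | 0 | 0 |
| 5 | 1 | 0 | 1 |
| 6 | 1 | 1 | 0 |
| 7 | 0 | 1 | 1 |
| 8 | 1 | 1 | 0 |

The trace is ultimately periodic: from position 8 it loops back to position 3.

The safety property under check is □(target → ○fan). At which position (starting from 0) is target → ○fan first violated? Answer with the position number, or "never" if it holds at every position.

Check target → ○fan at each position in order: 0 ✓, 1 ✓.
At position 2 the labels are {fan, target} and the next position 3 has {}, so target → ○fan is false there. This is the first violation.

2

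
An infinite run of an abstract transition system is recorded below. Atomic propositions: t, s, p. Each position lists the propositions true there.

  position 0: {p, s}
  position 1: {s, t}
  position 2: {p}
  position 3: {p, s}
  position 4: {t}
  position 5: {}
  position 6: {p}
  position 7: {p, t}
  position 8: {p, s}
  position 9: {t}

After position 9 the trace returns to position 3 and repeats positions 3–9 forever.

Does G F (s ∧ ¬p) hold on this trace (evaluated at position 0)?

F (s ∧ ¬p) must hold at every position from 0 onward. It fails at position 2, so G F (s ∧ ¬p) is false.

No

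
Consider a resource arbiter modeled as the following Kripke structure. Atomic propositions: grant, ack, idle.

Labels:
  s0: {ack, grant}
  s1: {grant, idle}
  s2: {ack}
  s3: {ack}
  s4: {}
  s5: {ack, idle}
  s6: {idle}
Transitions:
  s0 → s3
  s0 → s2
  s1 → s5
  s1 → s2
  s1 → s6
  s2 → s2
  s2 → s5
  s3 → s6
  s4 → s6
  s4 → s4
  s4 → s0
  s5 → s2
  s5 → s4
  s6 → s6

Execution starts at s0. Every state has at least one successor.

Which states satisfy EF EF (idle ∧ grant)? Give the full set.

{s1}

States satisfying EF (idle ∧ grant): {s1}.
States satisfying EF EF (idle ∧ grant): {s1}.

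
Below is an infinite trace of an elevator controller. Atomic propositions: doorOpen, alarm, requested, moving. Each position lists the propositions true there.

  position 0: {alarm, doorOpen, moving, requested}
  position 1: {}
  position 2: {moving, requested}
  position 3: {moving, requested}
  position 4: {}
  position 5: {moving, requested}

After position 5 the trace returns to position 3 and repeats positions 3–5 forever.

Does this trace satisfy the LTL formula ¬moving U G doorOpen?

Does not hold

Walking from position 0: at position 0, G doorOpen has not yet held and ¬moving fails, so ¬moving U G doorOpen is false.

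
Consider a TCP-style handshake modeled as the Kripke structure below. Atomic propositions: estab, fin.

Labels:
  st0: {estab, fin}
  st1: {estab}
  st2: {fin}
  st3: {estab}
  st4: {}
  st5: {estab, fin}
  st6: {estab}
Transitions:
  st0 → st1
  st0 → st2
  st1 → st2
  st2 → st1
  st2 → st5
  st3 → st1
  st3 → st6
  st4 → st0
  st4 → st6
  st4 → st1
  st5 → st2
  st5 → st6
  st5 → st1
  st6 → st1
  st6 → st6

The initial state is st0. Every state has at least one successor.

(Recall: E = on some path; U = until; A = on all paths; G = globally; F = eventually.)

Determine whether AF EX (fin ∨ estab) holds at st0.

States satisfying EX (fin ∨ estab): {st0, st1, st2, st3, st4, st5, st6}.
States satisfying AF EX (fin ∨ estab): {st0, st1, st2, st3, st4, st5, st6}.
st0 ∈ Sat(AF EX (fin ∨ estab)).

Yes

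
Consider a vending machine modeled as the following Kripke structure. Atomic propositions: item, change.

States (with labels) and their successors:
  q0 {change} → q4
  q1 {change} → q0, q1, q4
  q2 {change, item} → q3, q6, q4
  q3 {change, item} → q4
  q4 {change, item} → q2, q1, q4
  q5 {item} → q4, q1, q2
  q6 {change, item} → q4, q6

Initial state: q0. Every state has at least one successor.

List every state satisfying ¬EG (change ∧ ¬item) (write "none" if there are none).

{q0, q2, q3, q4, q5, q6}

States satisfying change ∧ ¬item: {q0, q1}.
States satisfying EG (change ∧ ¬item): {q1}.
States satisfying ¬EG (change ∧ ¬item): {q0, q2, q3, q4, q5, q6}.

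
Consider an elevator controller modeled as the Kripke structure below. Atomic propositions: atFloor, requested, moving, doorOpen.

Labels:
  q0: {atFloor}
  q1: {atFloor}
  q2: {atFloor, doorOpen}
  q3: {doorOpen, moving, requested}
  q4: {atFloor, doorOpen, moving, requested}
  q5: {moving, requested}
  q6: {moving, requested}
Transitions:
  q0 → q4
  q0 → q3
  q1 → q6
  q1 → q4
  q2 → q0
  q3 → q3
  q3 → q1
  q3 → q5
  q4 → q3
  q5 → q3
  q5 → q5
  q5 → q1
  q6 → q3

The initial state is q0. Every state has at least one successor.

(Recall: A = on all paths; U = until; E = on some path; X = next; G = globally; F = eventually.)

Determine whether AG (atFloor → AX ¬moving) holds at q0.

Does not hold

States satisfying atFloor → AX ¬moving: {q2, q3, q5, q6}.
States satisfying AG (atFloor → AX ¬moving): ∅.
q0 is reachable from q0 and violates atFloor → AX ¬moving, so AG fails at q0.
q0 ∉ Sat(AG (atFloor → AX ¬moving)).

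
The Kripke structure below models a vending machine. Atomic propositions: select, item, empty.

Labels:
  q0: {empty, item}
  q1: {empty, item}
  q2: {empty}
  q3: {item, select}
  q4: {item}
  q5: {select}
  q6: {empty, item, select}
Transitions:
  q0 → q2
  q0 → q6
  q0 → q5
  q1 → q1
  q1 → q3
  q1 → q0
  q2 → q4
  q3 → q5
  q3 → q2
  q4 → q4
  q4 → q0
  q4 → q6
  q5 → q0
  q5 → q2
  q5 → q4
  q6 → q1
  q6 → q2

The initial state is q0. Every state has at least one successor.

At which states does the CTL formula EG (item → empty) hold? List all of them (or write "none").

States satisfying item → empty: {q0, q1, q2, q5, q6}.
States satisfying EG (item → empty): {q0, q1, q5, q6}.

{q0, q1, q5, q6}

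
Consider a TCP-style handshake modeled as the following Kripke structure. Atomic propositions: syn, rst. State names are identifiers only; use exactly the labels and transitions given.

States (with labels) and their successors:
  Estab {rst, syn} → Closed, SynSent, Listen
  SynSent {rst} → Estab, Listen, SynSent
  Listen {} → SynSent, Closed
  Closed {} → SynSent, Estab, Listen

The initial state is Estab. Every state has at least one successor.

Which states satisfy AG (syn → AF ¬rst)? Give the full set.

none

States satisfying syn → AF ¬rst: {SynSent, Listen, Closed}.
States satisfying AG (syn → AF ¬rst): ∅.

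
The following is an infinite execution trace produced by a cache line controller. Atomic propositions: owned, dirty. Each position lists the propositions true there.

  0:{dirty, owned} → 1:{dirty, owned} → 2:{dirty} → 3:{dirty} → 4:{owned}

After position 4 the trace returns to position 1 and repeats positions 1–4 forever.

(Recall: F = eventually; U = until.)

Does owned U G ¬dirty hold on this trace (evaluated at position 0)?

Does not hold

Walking from position 0: at position 2, G ¬dirty has not yet held and owned fails, so owned U G ¬dirty is false.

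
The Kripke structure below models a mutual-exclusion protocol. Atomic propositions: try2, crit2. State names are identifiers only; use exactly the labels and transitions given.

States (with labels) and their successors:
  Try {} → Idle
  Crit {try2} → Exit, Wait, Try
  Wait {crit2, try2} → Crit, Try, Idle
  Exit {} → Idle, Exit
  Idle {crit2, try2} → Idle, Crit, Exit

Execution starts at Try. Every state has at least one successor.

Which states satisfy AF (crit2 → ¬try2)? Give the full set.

{Try, Crit, Exit}

States satisfying crit2 → ¬try2: {Try, Crit, Exit}.
States satisfying AF (crit2 → ¬try2): {Try, Crit, Exit}.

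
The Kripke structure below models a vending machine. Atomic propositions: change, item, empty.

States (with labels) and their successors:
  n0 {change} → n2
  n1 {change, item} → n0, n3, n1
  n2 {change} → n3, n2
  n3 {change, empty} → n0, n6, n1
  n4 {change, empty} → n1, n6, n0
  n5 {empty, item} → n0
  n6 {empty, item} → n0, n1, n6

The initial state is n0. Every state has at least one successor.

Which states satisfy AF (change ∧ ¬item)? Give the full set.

States satisfying change ∧ ¬item: {n0, n2, n3, n4}.
States satisfying AF (change ∧ ¬item): {n0, n2, n3, n4, n5}.

{n0, n2, n3, n4, n5}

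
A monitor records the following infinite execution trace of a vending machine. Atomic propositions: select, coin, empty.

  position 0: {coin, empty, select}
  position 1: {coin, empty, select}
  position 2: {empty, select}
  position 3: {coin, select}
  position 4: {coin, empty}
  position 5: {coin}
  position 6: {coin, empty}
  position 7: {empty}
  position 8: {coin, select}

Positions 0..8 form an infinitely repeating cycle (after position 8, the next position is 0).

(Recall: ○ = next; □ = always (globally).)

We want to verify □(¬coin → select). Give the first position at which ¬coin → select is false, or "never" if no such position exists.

7

Check ¬coin → select at each position in order: 0 ✓, 1 ✓, 2 ✓, 3 ✓, 4 ✓, 5 ✓, 6 ✓.
At position 7 the labels are {empty}, so ¬coin → select is false there. This is the first violation.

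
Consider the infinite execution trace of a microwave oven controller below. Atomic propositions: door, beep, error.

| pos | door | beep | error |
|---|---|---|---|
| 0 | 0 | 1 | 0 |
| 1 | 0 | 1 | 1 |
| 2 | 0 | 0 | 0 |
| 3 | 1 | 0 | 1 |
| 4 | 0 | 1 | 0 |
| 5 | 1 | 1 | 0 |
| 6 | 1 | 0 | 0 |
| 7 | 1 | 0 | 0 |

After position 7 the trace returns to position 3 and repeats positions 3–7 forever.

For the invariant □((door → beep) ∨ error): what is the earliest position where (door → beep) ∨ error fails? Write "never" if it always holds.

6

Check (door → beep) ∨ error at each position in order: 0 ✓, 1 ✓, 2 ✓, 3 ✓, 4 ✓, 5 ✓.
At position 6 the labels are {door}, so (door → beep) ∨ error is false there. This is the first violation.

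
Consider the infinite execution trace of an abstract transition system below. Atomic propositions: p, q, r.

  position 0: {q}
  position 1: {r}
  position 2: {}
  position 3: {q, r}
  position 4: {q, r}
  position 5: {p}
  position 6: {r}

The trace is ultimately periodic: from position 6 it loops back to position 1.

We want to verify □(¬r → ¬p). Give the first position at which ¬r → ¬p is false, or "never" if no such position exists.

5

Check ¬r → ¬p at each position in order: 0 ✓, 1 ✓, 2 ✓, 3 ✓, 4 ✓.
At position 5 the labels are {p}, so ¬r → ¬p is false there. This is the first violation.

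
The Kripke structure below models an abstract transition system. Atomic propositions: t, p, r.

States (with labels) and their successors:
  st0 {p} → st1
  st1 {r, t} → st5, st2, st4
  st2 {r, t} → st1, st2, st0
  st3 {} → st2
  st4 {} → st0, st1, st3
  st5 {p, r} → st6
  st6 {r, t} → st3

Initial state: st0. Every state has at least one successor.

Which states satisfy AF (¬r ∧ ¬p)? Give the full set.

{st3, st4, st5, st6}

States satisfying ¬r ∧ ¬p: {st3, st4}.
States satisfying AF (¬r ∧ ¬p): {st3, st4, st5, st6}.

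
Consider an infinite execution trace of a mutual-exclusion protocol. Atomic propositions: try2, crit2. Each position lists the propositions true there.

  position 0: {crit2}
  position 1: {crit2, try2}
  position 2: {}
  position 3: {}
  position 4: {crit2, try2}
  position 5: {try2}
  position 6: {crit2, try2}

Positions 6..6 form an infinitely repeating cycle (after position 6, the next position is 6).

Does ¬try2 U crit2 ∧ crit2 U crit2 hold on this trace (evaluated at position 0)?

Walking from position 0: crit2 first holds at position 0, and ¬try2 holds at every earlier position along the way, so ¬try2 U crit2 holds.
Walking from position 0: crit2 first holds at position 0, and crit2 holds at every earlier position along the way, so crit2 U crit2 holds.
At position 0: ¬try2 U crit2 is true; crit2 U crit2 is true; so ¬try2 U crit2 ∧ crit2 U crit2 is true.

Holds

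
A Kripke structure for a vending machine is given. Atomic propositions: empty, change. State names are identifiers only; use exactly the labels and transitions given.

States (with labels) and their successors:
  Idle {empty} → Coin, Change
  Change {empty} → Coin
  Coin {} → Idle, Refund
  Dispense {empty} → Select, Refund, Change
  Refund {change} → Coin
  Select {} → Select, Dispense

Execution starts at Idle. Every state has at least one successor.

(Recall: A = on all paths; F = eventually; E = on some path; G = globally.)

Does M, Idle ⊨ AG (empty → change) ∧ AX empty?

No

States satisfying empty → change: {Coin, Refund, Select}.
States satisfying AG (empty → change): ∅.
States satisfying empty: {Idle, Change, Dispense}.
States satisfying AX empty: ∅.
States satisfying AG (empty → change) ∧ AX empty: ∅.
Idle ∉ Sat(AG (empty → change) ∧ AX empty).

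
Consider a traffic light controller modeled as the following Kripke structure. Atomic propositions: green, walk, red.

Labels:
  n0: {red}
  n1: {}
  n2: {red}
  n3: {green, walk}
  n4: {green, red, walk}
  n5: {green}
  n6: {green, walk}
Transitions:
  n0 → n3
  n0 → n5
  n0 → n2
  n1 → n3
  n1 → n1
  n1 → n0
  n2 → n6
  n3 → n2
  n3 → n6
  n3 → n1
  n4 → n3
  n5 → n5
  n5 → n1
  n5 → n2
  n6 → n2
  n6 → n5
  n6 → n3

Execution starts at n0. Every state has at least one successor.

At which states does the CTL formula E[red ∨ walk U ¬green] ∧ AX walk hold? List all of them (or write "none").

States satisfying red ∨ walk: {n0, n2, n3, n4, n6}.
States satisfying ¬green: {n0, n1, n2}.
States satisfying E[red ∨ walk U ¬green]: {n0, n1, n2, n3, n4, n6}.
States satisfying walk: {n3, n4, n6}.
States satisfying AX walk: {n2, n4}.
States satisfying E[red ∨ walk U ¬green] ∧ AX walk: {n2, n4}.

{n2, n4}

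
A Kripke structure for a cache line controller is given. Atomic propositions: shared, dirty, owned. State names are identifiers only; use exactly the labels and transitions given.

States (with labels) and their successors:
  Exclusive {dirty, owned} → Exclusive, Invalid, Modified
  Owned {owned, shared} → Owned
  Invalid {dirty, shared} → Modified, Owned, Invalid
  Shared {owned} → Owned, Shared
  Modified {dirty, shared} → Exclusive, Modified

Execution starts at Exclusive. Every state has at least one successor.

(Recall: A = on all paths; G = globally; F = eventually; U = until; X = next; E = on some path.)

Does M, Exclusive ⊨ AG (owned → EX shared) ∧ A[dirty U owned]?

States satisfying owned → EX shared: {Exclusive, Owned, Invalid, Shared, Modified}.
States satisfying AG (owned → EX shared): {Exclusive, Owned, Invalid, Shared, Modified}.
States satisfying dirty: {Exclusive, Invalid, Modified}.
States satisfying owned: {Exclusive, Owned, Shared}.
States satisfying A[dirty U owned]: {Exclusive, Owned, Shared}.
States satisfying AG (owned → EX shared) ∧ A[dirty U owned]: {Exclusive, Owned, Shared}.
Exclusive ∈ Sat(AG (owned → EX shared) ∧ A[dirty U owned]).

Holds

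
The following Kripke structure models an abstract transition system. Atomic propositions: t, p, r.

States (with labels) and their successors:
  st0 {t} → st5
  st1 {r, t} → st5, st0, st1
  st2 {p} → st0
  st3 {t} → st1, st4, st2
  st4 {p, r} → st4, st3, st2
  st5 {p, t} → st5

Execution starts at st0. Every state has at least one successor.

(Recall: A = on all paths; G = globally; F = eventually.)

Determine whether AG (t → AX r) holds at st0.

States satisfying t → AX r: {st2, st4}.
States satisfying AG (t → AX r): ∅.
st0 is reachable from st0 and violates t → AX r, so AG fails at st0.
st0 ∉ Sat(AG (t → AX r)).

Does not hold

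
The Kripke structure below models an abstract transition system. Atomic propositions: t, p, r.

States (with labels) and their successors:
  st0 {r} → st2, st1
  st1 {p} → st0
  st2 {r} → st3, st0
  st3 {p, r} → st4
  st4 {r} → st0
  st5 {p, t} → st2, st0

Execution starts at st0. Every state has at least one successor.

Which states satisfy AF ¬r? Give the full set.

{st1, st5}

States satisfying ¬r: {st1, st5}.
States satisfying AF ¬r: {st1, st5}.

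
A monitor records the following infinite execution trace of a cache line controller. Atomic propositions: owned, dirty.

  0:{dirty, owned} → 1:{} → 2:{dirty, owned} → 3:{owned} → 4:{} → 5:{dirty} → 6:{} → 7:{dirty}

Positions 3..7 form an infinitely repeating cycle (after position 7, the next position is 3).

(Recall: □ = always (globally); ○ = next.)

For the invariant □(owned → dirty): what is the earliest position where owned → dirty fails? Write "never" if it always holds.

3

Check owned → dirty at each position in order: 0 ✓, 1 ✓, 2 ✓.
At position 3 the labels are {owned}, so owned → dirty is false there. This is the first violation.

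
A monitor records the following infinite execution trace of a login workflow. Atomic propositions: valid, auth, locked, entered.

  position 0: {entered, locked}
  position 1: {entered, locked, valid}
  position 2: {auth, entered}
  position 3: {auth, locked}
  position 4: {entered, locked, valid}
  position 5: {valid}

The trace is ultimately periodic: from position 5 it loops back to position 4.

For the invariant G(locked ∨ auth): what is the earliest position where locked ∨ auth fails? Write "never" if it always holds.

Check locked ∨ auth at each position in order: 0 ✓, 1 ✓, 2 ✓, 3 ✓, 4 ✓.
At position 5 the labels are {valid}, so locked ∨ auth is false there. This is the first violation.

5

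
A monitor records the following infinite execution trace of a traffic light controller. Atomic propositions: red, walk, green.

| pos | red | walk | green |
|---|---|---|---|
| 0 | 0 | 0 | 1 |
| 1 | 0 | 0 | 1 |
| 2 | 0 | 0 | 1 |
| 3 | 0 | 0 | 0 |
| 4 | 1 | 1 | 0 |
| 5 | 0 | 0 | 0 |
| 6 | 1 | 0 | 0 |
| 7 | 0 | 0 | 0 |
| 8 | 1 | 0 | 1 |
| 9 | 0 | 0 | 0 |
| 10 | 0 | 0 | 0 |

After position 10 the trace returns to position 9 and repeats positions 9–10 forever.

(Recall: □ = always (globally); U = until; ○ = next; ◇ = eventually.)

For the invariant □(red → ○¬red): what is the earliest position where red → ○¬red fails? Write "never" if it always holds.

red → ○¬red holds at every position 0..10, and those are all the positions the trace ever visits, so the invariant □(red → ○¬red) is never violated.

never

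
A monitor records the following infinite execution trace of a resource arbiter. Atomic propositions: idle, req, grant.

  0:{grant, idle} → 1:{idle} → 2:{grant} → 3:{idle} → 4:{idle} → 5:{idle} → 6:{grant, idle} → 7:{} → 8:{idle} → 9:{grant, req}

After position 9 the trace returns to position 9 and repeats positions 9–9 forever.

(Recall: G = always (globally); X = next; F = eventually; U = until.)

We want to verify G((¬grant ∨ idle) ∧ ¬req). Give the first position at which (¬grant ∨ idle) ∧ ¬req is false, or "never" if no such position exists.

Check (¬grant ∨ idle) ∧ ¬req at each position in order: 0 ✓, 1 ✓.
At position 2 the labels are {grant}, so (¬grant ∨ idle) ∧ ¬req is false there. This is the first violation.

2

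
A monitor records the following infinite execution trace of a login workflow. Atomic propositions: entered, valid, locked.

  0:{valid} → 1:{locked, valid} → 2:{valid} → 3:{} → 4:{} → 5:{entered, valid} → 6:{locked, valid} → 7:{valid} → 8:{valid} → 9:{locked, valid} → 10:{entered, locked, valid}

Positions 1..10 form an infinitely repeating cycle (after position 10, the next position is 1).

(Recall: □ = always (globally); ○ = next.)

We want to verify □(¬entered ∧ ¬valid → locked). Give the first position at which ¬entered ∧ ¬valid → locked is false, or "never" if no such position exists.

Check ¬entered ∧ ¬valid → locked at each position in order: 0 ✓, 1 ✓, 2 ✓.
At position 3 the labels are {}, so ¬entered ∧ ¬valid → locked is false there. This is the first violation.

3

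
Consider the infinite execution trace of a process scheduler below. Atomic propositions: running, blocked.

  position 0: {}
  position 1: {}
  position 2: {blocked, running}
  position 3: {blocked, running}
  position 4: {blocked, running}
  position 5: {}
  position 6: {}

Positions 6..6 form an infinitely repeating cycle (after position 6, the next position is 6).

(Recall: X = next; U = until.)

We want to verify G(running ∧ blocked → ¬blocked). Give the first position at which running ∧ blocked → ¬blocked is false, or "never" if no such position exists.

2

Check running ∧ blocked → ¬blocked at each position in order: 0 ✓, 1 ✓.
At position 2 the labels are {blocked, running}, so running ∧ blocked → ¬blocked is false there. This is the first violation.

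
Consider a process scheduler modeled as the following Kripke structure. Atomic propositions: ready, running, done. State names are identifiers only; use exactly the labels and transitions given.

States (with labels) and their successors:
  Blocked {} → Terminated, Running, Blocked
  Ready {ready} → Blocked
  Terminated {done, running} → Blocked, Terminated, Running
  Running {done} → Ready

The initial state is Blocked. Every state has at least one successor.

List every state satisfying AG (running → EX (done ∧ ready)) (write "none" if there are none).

States satisfying running → EX (done ∧ ready): {Blocked, Ready, Running}.
States satisfying AG (running → EX (done ∧ ready)): ∅.

none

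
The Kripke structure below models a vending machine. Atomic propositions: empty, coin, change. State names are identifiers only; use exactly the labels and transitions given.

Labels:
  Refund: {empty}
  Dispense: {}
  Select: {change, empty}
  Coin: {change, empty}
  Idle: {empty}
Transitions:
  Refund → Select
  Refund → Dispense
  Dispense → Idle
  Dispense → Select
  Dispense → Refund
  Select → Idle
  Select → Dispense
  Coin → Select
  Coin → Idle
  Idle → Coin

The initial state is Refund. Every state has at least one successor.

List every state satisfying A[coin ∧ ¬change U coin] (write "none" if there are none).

States satisfying coin ∧ ¬change: ∅.
States satisfying coin: ∅.
States satisfying A[coin ∧ ¬change U coin]: ∅.

none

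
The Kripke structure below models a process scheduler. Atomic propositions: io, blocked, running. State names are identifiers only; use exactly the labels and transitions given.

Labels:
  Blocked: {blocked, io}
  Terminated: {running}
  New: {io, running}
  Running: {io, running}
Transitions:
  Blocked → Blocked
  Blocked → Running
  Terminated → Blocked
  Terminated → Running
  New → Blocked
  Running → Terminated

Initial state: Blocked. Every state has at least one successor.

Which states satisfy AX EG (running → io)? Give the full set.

States satisfying EG (running → io): {Blocked, New}.
States satisfying AX EG (running → io): {New}.

{New}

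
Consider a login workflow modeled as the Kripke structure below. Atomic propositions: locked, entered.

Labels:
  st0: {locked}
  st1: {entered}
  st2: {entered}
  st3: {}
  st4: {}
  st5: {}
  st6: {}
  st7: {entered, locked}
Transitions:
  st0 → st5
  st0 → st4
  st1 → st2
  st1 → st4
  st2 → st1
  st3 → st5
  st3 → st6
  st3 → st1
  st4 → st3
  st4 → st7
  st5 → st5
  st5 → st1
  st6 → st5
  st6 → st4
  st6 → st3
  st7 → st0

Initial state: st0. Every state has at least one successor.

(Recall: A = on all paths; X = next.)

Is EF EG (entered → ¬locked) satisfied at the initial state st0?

States satisfying EG (entered → ¬locked): {st0, st1, st2, st3, st4, st5, st6}.
States satisfying EF EG (entered → ¬locked): {st0, st1, st2, st3, st4, st5, st6, st7}.
Some path from st0 reaches a state where EG (entered → ¬locked) holds.
st0 ∈ Sat(EF EG (entered → ¬locked)).

Holds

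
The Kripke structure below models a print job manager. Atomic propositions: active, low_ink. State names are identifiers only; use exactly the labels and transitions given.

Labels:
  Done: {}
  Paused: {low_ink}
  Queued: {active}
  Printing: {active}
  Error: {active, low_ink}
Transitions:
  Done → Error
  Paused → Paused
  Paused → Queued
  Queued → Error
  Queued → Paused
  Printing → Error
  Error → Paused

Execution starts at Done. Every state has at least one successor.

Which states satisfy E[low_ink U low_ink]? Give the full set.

{Paused, Error}

States satisfying low_ink: {Paused, Error}.
States satisfying E[low_ink U low_ink]: {Paused, Error}.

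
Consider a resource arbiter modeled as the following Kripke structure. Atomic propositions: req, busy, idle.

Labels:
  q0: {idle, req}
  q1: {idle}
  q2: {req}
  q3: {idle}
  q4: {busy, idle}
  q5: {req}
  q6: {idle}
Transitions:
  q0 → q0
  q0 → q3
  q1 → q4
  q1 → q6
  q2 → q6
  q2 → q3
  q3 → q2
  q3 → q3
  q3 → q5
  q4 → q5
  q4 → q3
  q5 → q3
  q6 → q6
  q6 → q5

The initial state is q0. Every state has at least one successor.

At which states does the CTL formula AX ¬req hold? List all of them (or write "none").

States satisfying ¬req: {q1, q3, q4, q6}.
States satisfying AX ¬req: {q1, q2, q5}.

{q1, q2, q5}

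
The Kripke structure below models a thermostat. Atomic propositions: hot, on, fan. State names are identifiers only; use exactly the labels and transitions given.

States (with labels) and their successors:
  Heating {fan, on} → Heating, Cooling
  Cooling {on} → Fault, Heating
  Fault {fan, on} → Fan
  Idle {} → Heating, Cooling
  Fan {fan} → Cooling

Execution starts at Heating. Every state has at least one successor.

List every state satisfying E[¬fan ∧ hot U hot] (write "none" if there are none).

States satisfying ¬fan ∧ hot: ∅.
States satisfying hot: ∅.
States satisfying E[¬fan ∧ hot U hot]: ∅.

none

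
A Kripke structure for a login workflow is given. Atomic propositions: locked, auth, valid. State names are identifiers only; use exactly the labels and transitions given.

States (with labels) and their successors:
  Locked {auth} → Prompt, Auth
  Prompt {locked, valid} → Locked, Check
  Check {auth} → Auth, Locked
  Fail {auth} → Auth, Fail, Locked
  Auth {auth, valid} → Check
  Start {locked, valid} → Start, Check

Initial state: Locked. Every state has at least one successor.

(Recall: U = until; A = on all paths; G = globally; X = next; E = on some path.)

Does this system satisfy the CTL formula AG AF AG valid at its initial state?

States satisfying AF AG valid: ∅.
States satisfying AG AF AG valid: ∅.
Auth is reachable from Locked and violates AF AG valid, so AG fails at Locked.
Locked ∉ Sat(AG AF AG valid).

No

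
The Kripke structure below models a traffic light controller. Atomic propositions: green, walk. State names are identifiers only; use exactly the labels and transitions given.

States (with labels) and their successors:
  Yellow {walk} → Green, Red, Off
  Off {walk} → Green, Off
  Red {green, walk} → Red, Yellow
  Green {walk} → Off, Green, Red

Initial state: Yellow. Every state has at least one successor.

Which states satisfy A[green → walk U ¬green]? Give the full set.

{Yellow, Off, Green}

States satisfying green → walk: {Yellow, Off, Red, Green}.
States satisfying ¬green: {Yellow, Off, Green}.
States satisfying A[green → walk U ¬green]: {Yellow, Off, Green}.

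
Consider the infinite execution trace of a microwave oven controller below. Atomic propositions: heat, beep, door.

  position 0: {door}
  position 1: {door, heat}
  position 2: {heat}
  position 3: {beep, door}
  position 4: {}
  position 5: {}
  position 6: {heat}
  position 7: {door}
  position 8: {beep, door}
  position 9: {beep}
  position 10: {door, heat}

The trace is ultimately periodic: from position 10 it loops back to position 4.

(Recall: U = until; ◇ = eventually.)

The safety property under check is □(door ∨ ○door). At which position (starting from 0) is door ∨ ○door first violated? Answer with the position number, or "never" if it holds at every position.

4

Check door ∨ ○door at each position in order: 0 ✓, 1 ✓, 2 ✓, 3 ✓.
At position 4 the labels are {} and the next position 5 has {}, so door ∨ ○door is false there. This is the first violation.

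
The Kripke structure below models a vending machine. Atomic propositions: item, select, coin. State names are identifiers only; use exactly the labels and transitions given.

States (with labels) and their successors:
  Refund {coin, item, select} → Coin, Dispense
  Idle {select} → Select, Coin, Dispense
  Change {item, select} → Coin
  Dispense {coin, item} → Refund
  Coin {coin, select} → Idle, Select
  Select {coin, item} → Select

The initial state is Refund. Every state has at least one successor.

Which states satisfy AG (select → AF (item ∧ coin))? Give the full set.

{Select}

States satisfying select → AF (item ∧ coin): {Refund, Dispense, Select}.
States satisfying AG (select → AF (item ∧ coin)): {Select}.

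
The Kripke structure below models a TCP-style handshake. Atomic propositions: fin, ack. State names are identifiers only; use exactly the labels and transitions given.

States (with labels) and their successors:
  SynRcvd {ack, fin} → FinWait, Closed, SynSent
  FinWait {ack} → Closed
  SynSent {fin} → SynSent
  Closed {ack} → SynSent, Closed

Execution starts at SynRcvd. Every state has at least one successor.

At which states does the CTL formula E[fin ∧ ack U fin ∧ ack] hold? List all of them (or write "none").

{SynRcvd}

States satisfying fin ∧ ack: {SynRcvd}.
States satisfying E[fin ∧ ack U fin ∧ ack]: {SynRcvd}.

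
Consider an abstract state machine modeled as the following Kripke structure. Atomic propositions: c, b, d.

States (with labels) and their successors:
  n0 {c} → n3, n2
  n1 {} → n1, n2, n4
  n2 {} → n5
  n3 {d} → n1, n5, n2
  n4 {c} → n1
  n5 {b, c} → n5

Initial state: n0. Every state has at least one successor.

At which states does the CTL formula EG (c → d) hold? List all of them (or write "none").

States satisfying c → d: {n1, n2, n3}.
States satisfying EG (c → d): {n1, n3}.

{n1, n3}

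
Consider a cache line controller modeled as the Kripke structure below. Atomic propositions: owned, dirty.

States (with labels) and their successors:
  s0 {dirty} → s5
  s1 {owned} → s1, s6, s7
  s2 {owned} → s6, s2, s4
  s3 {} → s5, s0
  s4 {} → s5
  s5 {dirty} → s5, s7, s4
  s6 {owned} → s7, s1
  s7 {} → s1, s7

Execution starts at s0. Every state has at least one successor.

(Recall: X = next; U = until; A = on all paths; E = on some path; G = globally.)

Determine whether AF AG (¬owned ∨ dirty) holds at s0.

States satisfying AG (¬owned ∨ dirty): ∅.
States satisfying AF AG (¬owned ∨ dirty): ∅.
There is a path from s0 along which AG (¬owned ∨ dirty) never holds.
s0 ∉ Sat(AF AG (¬owned ∨ dirty)).

No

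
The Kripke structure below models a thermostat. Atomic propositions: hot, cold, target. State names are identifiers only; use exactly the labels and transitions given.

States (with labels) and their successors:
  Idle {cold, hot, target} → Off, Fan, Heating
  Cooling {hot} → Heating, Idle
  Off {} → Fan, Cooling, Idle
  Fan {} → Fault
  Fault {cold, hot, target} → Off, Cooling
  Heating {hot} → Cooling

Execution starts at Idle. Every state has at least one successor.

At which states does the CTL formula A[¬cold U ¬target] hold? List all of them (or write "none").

{Cooling, Off, Fan, Heating}

States satisfying ¬cold: {Cooling, Off, Fan, Heating}.
States satisfying ¬target: {Cooling, Off, Fan, Heating}.
States satisfying A[¬cold U ¬target]: {Cooling, Off, Fan, Heating}.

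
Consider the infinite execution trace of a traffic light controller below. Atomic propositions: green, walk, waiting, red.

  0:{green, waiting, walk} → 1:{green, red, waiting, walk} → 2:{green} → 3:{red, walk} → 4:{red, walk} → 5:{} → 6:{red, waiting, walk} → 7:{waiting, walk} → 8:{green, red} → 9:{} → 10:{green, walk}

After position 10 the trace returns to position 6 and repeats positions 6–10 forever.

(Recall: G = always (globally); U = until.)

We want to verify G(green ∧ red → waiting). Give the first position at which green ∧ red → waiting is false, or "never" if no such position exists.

Check green ∧ red → waiting at each position in order: 0 ✓, 1 ✓, 2 ✓, 3 ✓, 4 ✓, 5 ✓, 6 ✓, 7 ✓.
At position 8 the labels are {green, red}, so green ∧ red → waiting is false there. This is the first violation.

8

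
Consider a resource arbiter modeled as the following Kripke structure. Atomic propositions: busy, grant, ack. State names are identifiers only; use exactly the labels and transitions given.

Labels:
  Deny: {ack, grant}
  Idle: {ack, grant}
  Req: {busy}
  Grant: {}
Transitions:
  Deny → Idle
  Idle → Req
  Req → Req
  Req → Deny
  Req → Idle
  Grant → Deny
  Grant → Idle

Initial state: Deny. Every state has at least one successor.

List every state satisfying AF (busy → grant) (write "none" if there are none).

States satisfying busy → grant: {Deny, Idle, Grant}.
States satisfying AF (busy → grant): {Deny, Idle, Grant}.

{Deny, Idle, Grant}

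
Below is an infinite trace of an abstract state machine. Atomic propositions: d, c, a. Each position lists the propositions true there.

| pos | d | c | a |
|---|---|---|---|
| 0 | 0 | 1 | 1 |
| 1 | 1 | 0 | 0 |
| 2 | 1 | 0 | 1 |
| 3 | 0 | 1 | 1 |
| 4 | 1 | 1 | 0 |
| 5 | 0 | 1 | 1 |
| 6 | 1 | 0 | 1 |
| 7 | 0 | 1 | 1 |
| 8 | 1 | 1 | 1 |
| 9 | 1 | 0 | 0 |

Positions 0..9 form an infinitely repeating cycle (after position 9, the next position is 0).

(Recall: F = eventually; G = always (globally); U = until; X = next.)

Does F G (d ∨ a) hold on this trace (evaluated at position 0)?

Yes

G (d ∨ a) holds at position 0, which is reachable from 0, so F G (d ∨ a) holds.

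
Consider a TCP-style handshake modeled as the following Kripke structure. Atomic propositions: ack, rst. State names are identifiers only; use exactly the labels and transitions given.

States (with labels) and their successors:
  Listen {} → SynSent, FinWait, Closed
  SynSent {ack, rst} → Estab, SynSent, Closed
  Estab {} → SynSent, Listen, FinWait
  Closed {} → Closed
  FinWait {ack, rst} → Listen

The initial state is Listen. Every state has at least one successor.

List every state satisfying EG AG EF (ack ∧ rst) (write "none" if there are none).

none

States satisfying AG EF (ack ∧ rst): ∅.
States satisfying EG AG EF (ack ∧ rst): ∅.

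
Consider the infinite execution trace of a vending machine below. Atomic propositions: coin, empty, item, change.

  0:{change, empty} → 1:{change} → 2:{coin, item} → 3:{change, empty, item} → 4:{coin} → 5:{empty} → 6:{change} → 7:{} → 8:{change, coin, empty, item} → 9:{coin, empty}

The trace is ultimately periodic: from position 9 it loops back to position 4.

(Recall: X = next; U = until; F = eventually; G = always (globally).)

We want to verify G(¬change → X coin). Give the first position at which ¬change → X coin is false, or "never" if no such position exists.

2

Check ¬change → X coin at each position in order: 0 ✓, 1 ✓.
At position 2 the labels are {coin, item} and the next position 3 has {change, empty, item}, so ¬change → X coin is false there. This is the first violation.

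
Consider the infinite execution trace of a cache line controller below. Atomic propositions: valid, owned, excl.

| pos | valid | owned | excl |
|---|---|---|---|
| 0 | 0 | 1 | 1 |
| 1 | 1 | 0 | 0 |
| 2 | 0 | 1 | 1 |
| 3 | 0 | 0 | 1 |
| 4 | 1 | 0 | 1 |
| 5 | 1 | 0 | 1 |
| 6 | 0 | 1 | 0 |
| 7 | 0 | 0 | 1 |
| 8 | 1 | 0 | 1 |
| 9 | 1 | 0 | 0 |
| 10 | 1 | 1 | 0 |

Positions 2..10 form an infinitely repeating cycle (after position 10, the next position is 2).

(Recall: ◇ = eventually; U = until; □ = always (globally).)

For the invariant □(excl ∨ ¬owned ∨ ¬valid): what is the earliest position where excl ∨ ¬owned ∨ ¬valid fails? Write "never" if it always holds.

Check excl ∨ ¬owned ∨ ¬valid at each position in order: 0 ✓, 1 ✓, 2 ✓, 3 ✓, 4 ✓, 5 ✓, 6 ✓, 7 ✓, 8 ✓, 9 ✓.
At position 10 the labels are {owned, valid}, so excl ∨ ¬owned ∨ ¬valid is false there. This is the first violation.

10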